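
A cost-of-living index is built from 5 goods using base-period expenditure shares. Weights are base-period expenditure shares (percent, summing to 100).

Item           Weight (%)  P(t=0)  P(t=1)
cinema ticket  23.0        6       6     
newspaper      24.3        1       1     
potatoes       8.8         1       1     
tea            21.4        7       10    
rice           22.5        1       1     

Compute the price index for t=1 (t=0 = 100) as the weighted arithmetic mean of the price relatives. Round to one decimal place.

109.2

cinema ticket: 23.0 × (6/6) = 23.0 × 1.000000 = 23.0000
newspaper: 24.3 × (1/1) = 24.3 × 1.000000 = 24.3000
potatoes: 8.8 × (1/1) = 8.8 × 1.000000 = 8.8000
tea: 21.4 × (10/7) = 21.4 × 1.428571 = 30.5714
rice: 22.5 × (1/1) = 22.5 × 1.000000 = 22.5000
Index = Σ wᵢ·(p₁ᵢ/p₀ᵢ) = 23.0000 + 24.3000 + 8.8000 + 30.5714 + 22.5000 = 109.1714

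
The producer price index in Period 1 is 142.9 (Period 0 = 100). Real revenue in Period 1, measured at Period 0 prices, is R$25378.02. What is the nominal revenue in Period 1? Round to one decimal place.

36265.2

Nominal = Real × (Index/100) = 25378.02 × (142.9/100)
        = 25378.02 × 1.429 = 36265.1906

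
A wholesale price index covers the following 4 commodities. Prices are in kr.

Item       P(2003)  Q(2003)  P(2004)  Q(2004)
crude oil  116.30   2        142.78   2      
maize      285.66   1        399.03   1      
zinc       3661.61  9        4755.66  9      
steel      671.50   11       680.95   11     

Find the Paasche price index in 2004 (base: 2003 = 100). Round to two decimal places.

Paasche price index uses current-period quantities as weights.
ΣP(2004)·Q(2004) = 142.78×2 + 399.03×1 + 4755.66×9 + 680.95×11 = 285.56 + 399.03 + 42800.94 + 7490.45 = 50975.98
ΣP(2003)·Q(2004) = 116.30×2 + 285.66×1 + 3661.61×9 + 671.50×11 = 232.6 + 285.66 + 32954.49 + 7386.5 = 40859.25
Index = 50975.98 / 40859.25 × 100 = 124.7600

124.76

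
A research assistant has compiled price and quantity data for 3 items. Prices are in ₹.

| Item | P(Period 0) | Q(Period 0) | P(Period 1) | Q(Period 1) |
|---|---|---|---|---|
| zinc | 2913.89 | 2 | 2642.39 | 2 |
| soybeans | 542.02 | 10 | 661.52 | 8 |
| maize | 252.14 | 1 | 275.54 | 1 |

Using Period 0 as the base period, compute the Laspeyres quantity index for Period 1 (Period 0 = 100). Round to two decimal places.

90.57

Laspeyres quantity index uses base-period prices as weights.
ΣP(Period 0)·Q(Period 1) = 2913.89×2 + 542.02×8 + 252.14×1 = 5827.78 + 4336.16 + 252.14 = 10416.08
ΣP(Period 0)·Q(Period 0) = 2913.89×2 + 542.02×10 + 252.14×1 = 5827.78 + 5420.2 + 252.14 = 11500.12
Index = 10416.08 / 11500.12 × 100 = 90.5737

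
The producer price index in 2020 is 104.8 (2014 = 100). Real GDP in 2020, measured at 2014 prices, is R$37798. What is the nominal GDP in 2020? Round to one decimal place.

39612.3

Nominal = Real × (Index/100) = 37798 × (104.8/100)
        = 37798 × 1.048 = 39612.3040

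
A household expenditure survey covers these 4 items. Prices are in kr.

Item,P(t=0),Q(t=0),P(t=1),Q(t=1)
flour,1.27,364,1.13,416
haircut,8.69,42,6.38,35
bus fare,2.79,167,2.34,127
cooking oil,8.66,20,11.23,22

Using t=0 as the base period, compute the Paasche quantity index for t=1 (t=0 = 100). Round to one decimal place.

95.6

Paasche quantity index uses current-period prices as weights.
ΣP(t=1)·Q(t=1) = 1.13×416 + 6.38×35 + 2.34×127 + 11.23×22 = 470.08 + 223.3 + 297.18 + 247.06 = 1237.62
ΣP(t=1)·Q(t=0) = 1.13×364 + 6.38×42 + 2.34×167 + 11.23×20 = 411.32 + 267.96 + 390.78 + 224.6 = 1294.66
Index = 1237.62 / 1294.66 × 100 = 95.5942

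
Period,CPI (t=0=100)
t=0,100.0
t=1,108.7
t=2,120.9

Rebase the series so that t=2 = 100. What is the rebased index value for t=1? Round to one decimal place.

89.9

Rebased(t=1) = 108.7 / 120.9 × 100 = 89.9090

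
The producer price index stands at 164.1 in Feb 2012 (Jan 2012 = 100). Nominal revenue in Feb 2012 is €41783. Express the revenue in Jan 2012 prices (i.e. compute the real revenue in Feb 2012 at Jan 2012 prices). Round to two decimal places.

25461.91

Real = Nominal ÷ (Index/100) = 41783 ÷ (164.1/100)
     = 41783 ÷ 1.641 = 25461.9135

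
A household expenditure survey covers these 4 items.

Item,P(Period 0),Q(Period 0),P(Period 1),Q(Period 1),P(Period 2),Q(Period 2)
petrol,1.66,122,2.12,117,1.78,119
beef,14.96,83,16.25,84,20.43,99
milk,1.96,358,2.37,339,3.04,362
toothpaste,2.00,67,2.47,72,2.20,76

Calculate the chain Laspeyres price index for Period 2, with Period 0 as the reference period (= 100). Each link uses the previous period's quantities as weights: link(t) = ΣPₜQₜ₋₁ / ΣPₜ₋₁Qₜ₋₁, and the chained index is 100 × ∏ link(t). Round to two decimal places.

Link Period 0→Period 1:
ΣP(Period 1)Q(Period 0) = 2.12×122 + 16.25×83 + 2.37×358 + 2.47×67 = 258.64 + 1348.75 + 848.46 + 165.49 = 2621.34
ΣP(Period 0)Q(Period 0) = 1.66×122 + 14.96×83 + 1.96×358 + 2.00×67 = 202.52 + 1241.68 + 701.68 + 134 = 2279.88
link = 2621.34/2279.88 = 1.149771
Link Period 1→Period 2:
ΣP(Period 2)Q(Period 1) = 1.78×117 + 20.43×84 + 3.04×339 + 2.20×72 = 208.26 + 1716.12 + 1030.56 + 158.4 = 3113.34
ΣP(Period 1)Q(Period 1) = 2.12×117 + 16.25×84 + 2.37×339 + 2.47×72 = 248.04 + 1365 + 803.43 + 177.84 = 2594.31
link = 3113.34/2594.31 = 1.200065
Chained index = 100 × 1.149771 × 1.200065 = 137.9800

137.98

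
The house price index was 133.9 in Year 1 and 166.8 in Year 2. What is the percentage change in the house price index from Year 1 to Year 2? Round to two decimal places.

Change = (166.8 − 133.9) / 133.9 × 100
       = 32.9 / 133.9 × 100 = 24.5706%

24.57%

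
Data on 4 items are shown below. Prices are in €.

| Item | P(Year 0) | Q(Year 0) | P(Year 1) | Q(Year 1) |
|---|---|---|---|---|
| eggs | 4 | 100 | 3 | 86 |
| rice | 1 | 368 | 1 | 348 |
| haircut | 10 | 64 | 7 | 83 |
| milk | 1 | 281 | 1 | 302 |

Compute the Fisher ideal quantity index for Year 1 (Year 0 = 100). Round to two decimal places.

Laspeyres component (base-period weights):
ΣP(Year 0)Q(Year 1) = 4×86 + 1×348 + 10×83 + 1×302 = 344 + 348 + 830 + 302 = 1824
ΣP(Year 0)Q(Year 0) = 4×100 + 1×368 + 10×64 + 1×281 = 400 + 368 + 640 + 281 = 1689
L = 1824 / 1689 × 100 = 107.9929
Paasche component (current-period weights):
ΣP(Year 1)Q(Year 1) = 3×86 + 1×348 + 7×83 + 1×302 = 258 + 348 + 581 + 302 = 1489
ΣP(Year 1)Q(Year 0) = 3×100 + 1×368 + 7×64 + 1×281 = 300 + 368 + 448 + 281 = 1397
P = 1489 / 1397 × 100 = 106.5855
Fisher = √(L × P) = √(107.9929 × 106.5855) = 107.2869

107.29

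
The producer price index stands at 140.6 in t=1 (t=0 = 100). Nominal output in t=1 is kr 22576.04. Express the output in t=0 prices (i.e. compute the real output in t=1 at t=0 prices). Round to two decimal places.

Real = Nominal ÷ (Index/100) = 22576.04 ÷ (140.6/100)
     = 22576.04 ÷ 1.406 = 16056.9275

16056.93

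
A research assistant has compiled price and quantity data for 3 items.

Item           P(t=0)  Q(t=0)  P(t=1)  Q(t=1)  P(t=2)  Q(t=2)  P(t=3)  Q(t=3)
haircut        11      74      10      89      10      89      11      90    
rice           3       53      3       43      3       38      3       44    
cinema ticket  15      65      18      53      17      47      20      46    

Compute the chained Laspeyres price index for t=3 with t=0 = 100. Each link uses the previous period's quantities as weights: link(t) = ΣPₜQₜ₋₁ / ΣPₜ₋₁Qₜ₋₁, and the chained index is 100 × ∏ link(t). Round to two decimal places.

116.54

Link t=0→t=1:
ΣP(t=1)Q(t=0) = 10×74 + 3×53 + 18×65 = 740 + 159 + 1170 = 2069
ΣP(t=0)Q(t=0) = 11×74 + 3×53 + 15×65 = 814 + 159 + 975 = 1948
link = 2069/1948 = 1.062115
Link t=1→t=2:
ΣP(t=2)Q(t=1) = 10×89 + 3×43 + 17×53 = 890 + 129 + 901 = 1920
ΣP(t=1)Q(t=1) = 10×89 + 3×43 + 18×53 = 890 + 129 + 954 = 1973
link = 1920/1973 = 0.973137
Link t=2→t=3:
ΣP(t=3)Q(t=2) = 11×89 + 3×38 + 20×47 = 979 + 114 + 940 = 2033
ΣP(t=2)Q(t=2) = 10×89 + 3×38 + 17×47 = 890 + 114 + 799 = 1803
link = 2033/1803 = 1.127565
Chained index = 100 × 1.062115 × 0.973137 × 1.127565 = 116.5433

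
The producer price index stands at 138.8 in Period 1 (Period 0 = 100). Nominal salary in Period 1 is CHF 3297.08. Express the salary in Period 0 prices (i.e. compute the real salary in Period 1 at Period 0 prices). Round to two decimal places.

2375.42

Real = Nominal ÷ (Index/100) = 3297.08 ÷ (138.8/100)
     = 3297.08 ÷ 1.388 = 2375.4179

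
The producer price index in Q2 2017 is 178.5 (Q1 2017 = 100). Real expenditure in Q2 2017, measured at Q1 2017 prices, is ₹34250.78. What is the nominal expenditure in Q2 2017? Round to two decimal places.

61137.64

Nominal = Real × (Index/100) = 34250.78 × (178.5/100)
        = 34250.78 × 1.785 = 61137.6423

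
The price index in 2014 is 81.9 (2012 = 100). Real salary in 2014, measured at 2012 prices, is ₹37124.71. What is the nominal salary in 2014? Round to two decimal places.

30405.14

Nominal = Real × (Index/100) = 37124.71 × (81.9/100)
        = 37124.71 × 0.819 = 30405.1375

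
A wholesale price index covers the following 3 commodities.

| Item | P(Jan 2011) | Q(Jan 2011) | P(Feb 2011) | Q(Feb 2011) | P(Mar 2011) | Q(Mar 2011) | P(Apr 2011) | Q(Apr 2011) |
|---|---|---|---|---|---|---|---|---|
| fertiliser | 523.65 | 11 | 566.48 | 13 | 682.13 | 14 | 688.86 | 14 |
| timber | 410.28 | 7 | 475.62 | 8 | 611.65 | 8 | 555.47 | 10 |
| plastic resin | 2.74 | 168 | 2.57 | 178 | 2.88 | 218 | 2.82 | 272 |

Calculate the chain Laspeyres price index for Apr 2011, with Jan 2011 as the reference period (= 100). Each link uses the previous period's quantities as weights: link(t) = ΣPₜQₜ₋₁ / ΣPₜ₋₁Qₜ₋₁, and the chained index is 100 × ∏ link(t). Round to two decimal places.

Link Jan 2011→Feb 2011:
ΣP(Feb 2011)Q(Jan 2011) = 566.48×11 + 475.62×7 + 2.57×168 = 6231.28 + 3329.34 + 431.76 = 9992.38
ΣP(Jan 2011)Q(Jan 2011) = 523.65×11 + 410.28×7 + 2.74×168 = 5760.15 + 2871.96 + 460.32 = 9092.43
link = 9992.38/9092.43 = 1.098978
Link Feb 2011→Mar 2011:
ΣP(Mar 2011)Q(Feb 2011) = 682.13×13 + 611.65×8 + 2.88×178 = 8867.69 + 4893.2 + 512.64 = 14273.53
ΣP(Feb 2011)Q(Feb 2011) = 566.48×13 + 475.62×8 + 2.57×178 = 7364.24 + 3804.96 + 457.46 = 11626.66
link = 14273.53/11626.66 = 1.227655
Link Mar 2011→Apr 2011:
ΣP(Apr 2011)Q(Mar 2011) = 688.86×14 + 555.47×8 + 2.82×218 = 9644.04 + 4443.76 + 614.76 = 14702.56
ΣP(Mar 2011)Q(Mar 2011) = 682.13×14 + 611.65×8 + 2.88×218 = 9549.82 + 4893.2 + 627.84 = 15070.86
link = 14702.56/15070.86 = 0.975562
Chained index = 100 × 1.098978 × 1.227655 × 0.975562 = 131.6195

131.62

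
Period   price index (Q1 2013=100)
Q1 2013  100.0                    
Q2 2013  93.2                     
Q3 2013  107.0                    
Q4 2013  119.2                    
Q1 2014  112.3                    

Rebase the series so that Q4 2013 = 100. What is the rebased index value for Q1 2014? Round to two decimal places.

94.21

Rebased(Q1 2014) = 112.3 / 119.2 × 100 = 94.2114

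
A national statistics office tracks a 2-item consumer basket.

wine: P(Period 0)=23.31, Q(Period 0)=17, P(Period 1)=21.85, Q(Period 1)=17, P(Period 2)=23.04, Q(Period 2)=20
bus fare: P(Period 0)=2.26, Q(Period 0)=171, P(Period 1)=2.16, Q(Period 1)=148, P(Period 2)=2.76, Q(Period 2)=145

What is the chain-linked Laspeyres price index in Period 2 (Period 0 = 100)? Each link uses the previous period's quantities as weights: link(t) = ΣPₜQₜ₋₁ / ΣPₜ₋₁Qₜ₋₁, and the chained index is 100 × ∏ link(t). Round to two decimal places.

109.58

Link Period 0→Period 1:
ΣP(Period 1)Q(Period 0) = 21.85×17 + 2.16×171 = 371.45 + 369.36 = 740.81
ΣP(Period 0)Q(Period 0) = 23.31×17 + 2.26×171 = 396.27 + 386.46 = 782.73
link = 740.81/782.73 = 0.946444
Link Period 1→Period 2:
ΣP(Period 2)Q(Period 1) = 23.04×17 + 2.76×148 = 391.68 + 408.48 = 800.16
ΣP(Period 1)Q(Period 1) = 21.85×17 + 2.16×148 = 371.45 + 319.68 = 691.13
link = 800.16/691.13 = 1.157756
Chained index = 100 × 0.946444 × 1.157756 = 109.5751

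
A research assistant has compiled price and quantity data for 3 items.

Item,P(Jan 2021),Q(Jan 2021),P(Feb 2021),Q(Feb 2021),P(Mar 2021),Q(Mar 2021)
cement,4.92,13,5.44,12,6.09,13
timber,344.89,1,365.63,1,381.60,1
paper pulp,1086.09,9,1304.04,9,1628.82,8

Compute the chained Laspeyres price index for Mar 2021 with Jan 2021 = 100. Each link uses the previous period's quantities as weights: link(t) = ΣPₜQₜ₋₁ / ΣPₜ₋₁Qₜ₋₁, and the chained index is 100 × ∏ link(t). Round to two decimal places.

148.48

Link Jan 2021→Feb 2021:
ΣP(Feb 2021)Q(Jan 2021) = 5.44×13 + 365.63×1 + 1304.04×9 = 70.72 + 365.63 + 11736.36 = 12172.71
ΣP(Jan 2021)Q(Jan 2021) = 4.92×13 + 344.89×1 + 1086.09×9 = 63.96 + 344.89 + 9774.81 = 10183.66
link = 12172.71/10183.66 = 1.195318
Link Feb 2021→Mar 2021:
ΣP(Mar 2021)Q(Feb 2021) = 6.09×12 + 381.60×1 + 1628.82×9 = 73.08 + 381.6 + 14659.38 = 15114.06
ΣP(Feb 2021)Q(Feb 2021) = 5.44×12 + 365.63×1 + 1304.04×9 = 65.28 + 365.63 + 11736.36 = 12167.27
link = 15114.06/12167.27 = 1.242190
Chained index = 100 × 1.195318 × 1.242190 = 148.4812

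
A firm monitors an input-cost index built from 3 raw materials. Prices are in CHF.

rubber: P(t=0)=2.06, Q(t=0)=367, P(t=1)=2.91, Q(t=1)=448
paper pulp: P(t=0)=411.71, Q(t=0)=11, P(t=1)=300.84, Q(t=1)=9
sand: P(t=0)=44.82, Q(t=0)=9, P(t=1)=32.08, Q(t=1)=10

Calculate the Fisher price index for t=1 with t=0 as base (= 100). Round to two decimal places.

Laspeyres component (base-period weights):
ΣP(t=1)Q(t=0) = 2.91×367 + 300.84×11 + 32.08×9 = 1067.97 + 3309.24 + 288.72 = 4665.93
ΣP(t=0)Q(t=0) = 2.06×367 + 411.71×11 + 44.82×9 = 756.02 + 4528.81 + 403.38 = 5688.21
L = 4665.93 / 5688.21 × 100 = 82.0281
Paasche component (current-period weights):
ΣP(t=1)Q(t=1) = 2.91×448 + 300.84×9 + 32.08×10 = 1303.68 + 2707.56 + 320.8 = 4332.04
ΣP(t=0)Q(t=1) = 2.06×448 + 411.71×9 + 44.82×10 = 922.88 + 3705.39 + 448.2 = 5076.47
P = 4332.04 / 5076.47 × 100 = 85.3357
Fisher = √(L × P) = √(82.0281 × 85.3357) = 83.6655

83.67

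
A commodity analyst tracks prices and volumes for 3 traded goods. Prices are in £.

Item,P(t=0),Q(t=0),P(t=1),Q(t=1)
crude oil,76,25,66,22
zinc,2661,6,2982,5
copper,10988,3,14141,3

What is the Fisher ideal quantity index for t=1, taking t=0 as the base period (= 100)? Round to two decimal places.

Laspeyres component (base-period weights):
ΣP(t=0)Q(t=1) = 76×22 + 2661×5 + 10988×3 = 1672 + 13305 + 32964 = 47941
ΣP(t=0)Q(t=0) = 76×25 + 2661×6 + 10988×3 = 1900 + 15966 + 32964 = 50830
L = 47941 / 50830 × 100 = 94.3163
Paasche component (current-period weights):
ΣP(t=1)Q(t=1) = 66×22 + 2982×5 + 14141×3 = 1452 + 14910 + 42423 = 58785
ΣP(t=1)Q(t=0) = 66×25 + 2982×6 + 14141×3 = 1650 + 17892 + 42423 = 61965
P = 58785 / 61965 × 100 = 94.8681
Fisher = √(L × P) = √(94.3163 × 94.8681) = 94.5918

94.59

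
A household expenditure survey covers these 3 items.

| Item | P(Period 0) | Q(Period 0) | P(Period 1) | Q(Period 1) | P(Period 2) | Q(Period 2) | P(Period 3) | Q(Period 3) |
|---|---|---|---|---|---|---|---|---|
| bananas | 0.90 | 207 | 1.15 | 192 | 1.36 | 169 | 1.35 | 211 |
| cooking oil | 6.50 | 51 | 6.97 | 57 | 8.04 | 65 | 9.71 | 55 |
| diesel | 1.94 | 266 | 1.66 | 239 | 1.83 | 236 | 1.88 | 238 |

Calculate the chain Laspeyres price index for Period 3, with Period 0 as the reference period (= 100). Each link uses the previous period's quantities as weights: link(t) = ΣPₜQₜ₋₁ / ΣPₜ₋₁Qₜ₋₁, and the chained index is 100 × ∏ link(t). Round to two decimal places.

125.56

Link Period 0→Period 1:
ΣP(Period 1)Q(Period 0) = 1.15×207 + 6.97×51 + 1.66×266 = 238.05 + 355.47 + 441.56 = 1035.08
ΣP(Period 0)Q(Period 0) = 0.90×207 + 6.50×51 + 1.94×266 = 186.3 + 331.5 + 516.04 = 1033.84
link = 1035.08/1033.84 = 1.001199
Link Period 1→Period 2:
ΣP(Period 2)Q(Period 1) = 1.36×192 + 8.04×57 + 1.83×239 = 261.12 + 458.28 + 437.37 = 1156.77
ΣP(Period 1)Q(Period 1) = 1.15×192 + 6.97×57 + 1.66×239 = 220.8 + 397.29 + 396.74 = 1014.83
link = 1156.77/1014.83 = 1.139866
Link Period 2→Period 3:
ΣP(Period 3)Q(Period 2) = 1.35×169 + 9.71×65 + 1.88×236 = 228.15 + 631.15 + 443.68 = 1302.98
ΣP(Period 2)Q(Period 2) = 1.36×169 + 8.04×65 + 1.83×236 = 229.84 + 522.6 + 431.88 = 1184.32
link = 1302.98/1184.32 = 1.100193
Chained index = 100 × 1.001199 × 1.139866 × 1.100193 = 125.5576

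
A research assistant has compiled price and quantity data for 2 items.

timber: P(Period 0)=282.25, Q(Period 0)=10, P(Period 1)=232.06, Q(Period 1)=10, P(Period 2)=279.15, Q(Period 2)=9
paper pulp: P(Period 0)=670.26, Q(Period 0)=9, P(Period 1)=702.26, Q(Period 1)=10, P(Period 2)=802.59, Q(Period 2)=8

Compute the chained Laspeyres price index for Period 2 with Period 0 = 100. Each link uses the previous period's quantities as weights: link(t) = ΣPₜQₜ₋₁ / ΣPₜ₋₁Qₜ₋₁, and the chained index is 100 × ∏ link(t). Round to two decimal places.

Link Period 0→Period 1:
ΣP(Period 1)Q(Period 0) = 232.06×10 + 702.26×9 = 2320.6 + 6320.34 = 8640.94
ΣP(Period 0)Q(Period 0) = 282.25×10 + 670.26×9 = 2822.5 + 6032.34 = 8854.84
link = 8640.94/8854.84 = 0.975844
Link Period 1→Period 2:
ΣP(Period 2)Q(Period 1) = 279.15×10 + 802.59×10 = 2791.5 + 8025.9 = 10817.4
ΣP(Period 1)Q(Period 1) = 232.06×10 + 702.26×10 = 2320.6 + 7022.6 = 9343.2
link = 10817.4/9343.2 = 1.157783
Chained index = 100 × 0.975844 × 1.157783 = 112.9815

112.98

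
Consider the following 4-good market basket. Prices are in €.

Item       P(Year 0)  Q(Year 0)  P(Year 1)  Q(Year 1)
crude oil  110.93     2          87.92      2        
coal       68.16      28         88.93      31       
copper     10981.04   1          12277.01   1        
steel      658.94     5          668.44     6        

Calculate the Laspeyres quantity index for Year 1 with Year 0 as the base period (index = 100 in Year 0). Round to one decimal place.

105.3

Laspeyres quantity index uses base-period prices as weights.
ΣP(Year 0)·Q(Year 1) = 110.93×2 + 68.16×31 + 10981.04×1 + 658.94×6 = 221.86 + 2112.96 + 10981.04 + 3953.64 = 17269.5
ΣP(Year 0)·Q(Year 0) = 110.93×2 + 68.16×28 + 10981.04×1 + 658.94×5 = 221.86 + 1908.48 + 10981.04 + 3294.7 = 16406.08
Index = 17269.5 / 16406.08 × 100 = 105.2628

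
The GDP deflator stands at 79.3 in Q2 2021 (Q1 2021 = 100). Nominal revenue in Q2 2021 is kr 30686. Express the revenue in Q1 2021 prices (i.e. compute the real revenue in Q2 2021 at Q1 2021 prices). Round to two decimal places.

38696.09

Real = Nominal ÷ (Index/100) = 30686 ÷ (79.3/100)
     = 30686 ÷ 0.793 = 38696.0908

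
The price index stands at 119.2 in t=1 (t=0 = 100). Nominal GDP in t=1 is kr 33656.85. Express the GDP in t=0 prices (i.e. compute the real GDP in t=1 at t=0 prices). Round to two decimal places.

28235.61

Real = Nominal ÷ (Index/100) = 33656.85 ÷ (119.2/100)
     = 33656.85 ÷ 1.192 = 28235.6124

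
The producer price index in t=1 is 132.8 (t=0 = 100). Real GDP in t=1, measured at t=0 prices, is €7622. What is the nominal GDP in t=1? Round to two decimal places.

10122.02

Nominal = Real × (Index/100) = 7622 × (132.8/100)
        = 7622 × 1.328 = 10122.0160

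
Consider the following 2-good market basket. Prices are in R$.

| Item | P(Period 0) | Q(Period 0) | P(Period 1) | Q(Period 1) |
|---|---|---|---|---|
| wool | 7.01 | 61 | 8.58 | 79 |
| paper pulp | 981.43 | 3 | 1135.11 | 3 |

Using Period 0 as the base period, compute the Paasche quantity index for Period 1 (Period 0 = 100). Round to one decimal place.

103.9

Paasche quantity index uses current-period prices as weights.
ΣP(Period 1)·Q(Period 1) = 8.58×79 + 1135.11×3 = 677.82 + 3405.33 = 4083.15
ΣP(Period 1)·Q(Period 0) = 8.58×61 + 1135.11×3 = 523.38 + 3405.33 = 3928.71
Index = 4083.15 / 3928.71 × 100 = 103.9311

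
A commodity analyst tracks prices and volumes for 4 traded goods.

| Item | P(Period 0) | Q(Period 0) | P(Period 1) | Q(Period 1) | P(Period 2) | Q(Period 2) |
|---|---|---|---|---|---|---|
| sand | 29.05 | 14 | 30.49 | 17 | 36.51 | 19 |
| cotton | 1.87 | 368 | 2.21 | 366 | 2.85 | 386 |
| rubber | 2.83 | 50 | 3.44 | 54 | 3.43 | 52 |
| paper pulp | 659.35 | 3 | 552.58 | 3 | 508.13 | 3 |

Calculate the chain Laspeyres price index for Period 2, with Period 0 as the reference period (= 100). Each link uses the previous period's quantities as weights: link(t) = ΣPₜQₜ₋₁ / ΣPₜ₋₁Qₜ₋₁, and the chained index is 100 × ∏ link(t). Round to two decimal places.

101.61

Link Period 0→Period 1:
ΣP(Period 1)Q(Period 0) = 30.49×14 + 2.21×368 + 3.44×50 + 552.58×3 = 426.86 + 813.28 + 172 + 1657.74 = 3069.88
ΣP(Period 0)Q(Period 0) = 29.05×14 + 1.87×368 + 2.83×50 + 659.35×3 = 406.7 + 688.16 + 141.5 + 1978.05 = 3214.41
link = 3069.88/3214.41 = 0.955037
Link Period 1→Period 2:
ΣP(Period 2)Q(Period 1) = 36.51×17 + 2.85×366 + 3.43×54 + 508.13×3 = 620.67 + 1043.1 + 185.22 + 1524.39 = 3373.38
ΣP(Period 1)Q(Period 1) = 30.49×17 + 2.21×366 + 3.44×54 + 552.58×3 = 518.33 + 808.86 + 185.76 + 1657.74 = 3170.69
link = 3373.38/3170.69 = 1.063926
Chained index = 100 × 0.955037 × 1.063926 = 101.6089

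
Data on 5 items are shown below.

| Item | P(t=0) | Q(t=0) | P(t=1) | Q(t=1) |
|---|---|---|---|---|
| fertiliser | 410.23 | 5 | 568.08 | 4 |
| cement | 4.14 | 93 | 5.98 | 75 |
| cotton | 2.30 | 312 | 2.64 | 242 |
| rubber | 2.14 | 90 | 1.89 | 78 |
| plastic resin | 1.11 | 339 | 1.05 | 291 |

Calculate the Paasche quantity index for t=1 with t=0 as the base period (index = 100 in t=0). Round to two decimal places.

80.33

Paasche quantity index uses current-period prices as weights.
ΣP(t=1)·Q(t=1) = 568.08×4 + 5.98×75 + 2.64×242 + 1.89×78 + 1.05×291 = 2272.32 + 448.5 + 638.88 + 147.42 + 305.55 = 3812.67
ΣP(t=1)·Q(t=0) = 568.08×5 + 5.98×93 + 2.64×312 + 1.89×90 + 1.05×339 = 2840.4 + 556.14 + 823.68 + 170.1 + 355.95 = 4746.27
Index = 3812.67 / 4746.27 × 100 = 80.3298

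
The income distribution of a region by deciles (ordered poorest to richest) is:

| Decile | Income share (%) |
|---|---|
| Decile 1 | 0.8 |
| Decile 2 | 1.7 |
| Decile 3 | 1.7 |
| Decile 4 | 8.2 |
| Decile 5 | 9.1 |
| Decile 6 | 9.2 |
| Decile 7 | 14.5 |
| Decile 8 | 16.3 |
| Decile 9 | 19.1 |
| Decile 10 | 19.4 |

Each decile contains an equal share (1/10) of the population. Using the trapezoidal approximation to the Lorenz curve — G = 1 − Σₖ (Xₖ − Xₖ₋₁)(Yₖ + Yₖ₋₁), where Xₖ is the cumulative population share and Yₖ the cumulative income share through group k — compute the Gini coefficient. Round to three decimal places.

Cumulative income shares Yₖ: 0.0080, 0.0250, 0.0420, 0.1240, 0.2150, 0.3070, 0.4520, 0.6150, 0.8060, 1.0000
Σ (Xₖ−Xₖ₋₁)(Yₖ+Yₖ₋₁) = (1/10)(0.0080+0.0000) + (1/10)(0.0250+0.0080) + (1/10)(0.0420+0.0250) + (1/10)(0.1240+0.0420) + (1/10)(0.2150+0.1240) + (1/10)(0.3070+0.2150) + (1/10)(0.4520+0.3070) + (1/10)(0.6150+0.4520) + (1/10)(0.8060+0.6150) + (1/10)(1.0000+0.8060)
  = 0.0008 + 0.0033 + 0.0067 + 0.0166 + 0.0339 + 0.0522 + 0.0759 + 0.1067 + 0.1421 + 0.1806 = 0.6188
G = 1 − 0.6188 = 0.3812

0.381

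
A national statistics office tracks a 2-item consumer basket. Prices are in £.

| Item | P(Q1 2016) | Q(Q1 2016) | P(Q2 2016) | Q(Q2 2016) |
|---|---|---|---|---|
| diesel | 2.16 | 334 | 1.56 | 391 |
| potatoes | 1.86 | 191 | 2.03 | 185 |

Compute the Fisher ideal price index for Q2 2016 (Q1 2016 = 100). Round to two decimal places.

Laspeyres component (base-period weights):
ΣP(Q2 2016)Q(Q1 2016) = 1.56×334 + 2.03×191 = 521.04 + 387.73 = 908.77
ΣP(Q1 2016)Q(Q1 2016) = 2.16×334 + 1.86×191 = 721.44 + 355.26 = 1076.7
L = 908.77 / 1076.7 × 100 = 84.4033
Paasche component (current-period weights):
ΣP(Q2 2016)Q(Q2 2016) = 1.56×391 + 2.03×185 = 609.96 + 375.55 = 985.51
ΣP(Q1 2016)Q(Q2 2016) = 2.16×391 + 1.86×185 = 844.56 + 344.1 = 1188.66
P = 985.51 / 1188.66 × 100 = 82.9093
Fisher = √(L × P) = √(84.4033 × 82.9093) = 83.6530

83.65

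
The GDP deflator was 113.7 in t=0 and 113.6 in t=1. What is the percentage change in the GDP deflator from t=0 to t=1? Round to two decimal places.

Change = (113.6 − 113.7) / 113.7 × 100
       = -0.1 / 113.7 × 100 = -0.0880%

-0.09%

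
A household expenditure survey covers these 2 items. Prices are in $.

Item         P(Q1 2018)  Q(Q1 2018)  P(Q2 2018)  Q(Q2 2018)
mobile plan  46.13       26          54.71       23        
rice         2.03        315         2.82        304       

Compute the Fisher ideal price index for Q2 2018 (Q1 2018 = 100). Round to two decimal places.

Laspeyres component (base-period weights):
ΣP(Q2 2018)Q(Q1 2018) = 54.71×26 + 2.82×315 = 1422.46 + 888.3 = 2310.76
ΣP(Q1 2018)Q(Q1 2018) = 46.13×26 + 2.03×315 = 1199.38 + 639.45 = 1838.83
L = 2310.76 / 1838.83 × 100 = 125.6647
Paasche component (current-period weights):
ΣP(Q2 2018)Q(Q2 2018) = 54.71×23 + 2.82×304 = 1258.33 + 857.28 = 2115.61
ΣP(Q1 2018)Q(Q2 2018) = 46.13×23 + 2.03×304 = 1060.99 + 617.12 = 1678.11
P = 2115.61 / 1678.11 × 100 = 126.0710
Fisher = √(L × P) = √(125.6647 × 126.0710) = 125.8677

125.87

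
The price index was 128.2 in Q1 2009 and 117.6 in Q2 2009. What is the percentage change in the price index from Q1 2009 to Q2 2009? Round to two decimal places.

Change = (117.6 − 128.2) / 128.2 × 100
       = -10.6 / 128.2 × 100 = -8.2683%

-8.27%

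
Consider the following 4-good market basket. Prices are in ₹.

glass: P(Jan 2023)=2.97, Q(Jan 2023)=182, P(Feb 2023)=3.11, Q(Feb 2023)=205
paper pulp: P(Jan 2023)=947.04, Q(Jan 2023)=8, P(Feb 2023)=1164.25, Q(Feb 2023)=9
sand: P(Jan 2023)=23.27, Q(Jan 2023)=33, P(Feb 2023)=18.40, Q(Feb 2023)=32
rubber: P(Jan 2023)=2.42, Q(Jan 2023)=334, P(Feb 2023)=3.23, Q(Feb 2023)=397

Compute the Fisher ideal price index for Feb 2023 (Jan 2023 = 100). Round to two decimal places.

Laspeyres component (base-period weights):
ΣP(Feb 2023)Q(Jan 2023) = 3.11×182 + 1164.25×8 + 18.40×33 + 3.23×334 = 566.02 + 9314 + 607.2 + 1078.82 = 11566.04
ΣP(Jan 2023)Q(Jan 2023) = 2.97×182 + 947.04×8 + 23.27×33 + 2.42×334 = 540.54 + 7576.32 + 767.91 + 808.28 = 9693.05
L = 11566.04 / 9693.05 × 100 = 119.3230
Paasche component (current-period weights):
ΣP(Feb 2023)Q(Feb 2023) = 3.11×205 + 1164.25×9 + 18.40×32 + 3.23×397 = 637.55 + 10478.25 + 588.8 + 1282.31 = 12986.91
ΣP(Jan 2023)Q(Feb 2023) = 2.97×205 + 947.04×9 + 23.27×32 + 2.42×397 = 608.85 + 8523.36 + 744.64 + 960.74 = 10837.59
P = 12986.91 / 10837.59 × 100 = 119.8321
Fisher = √(L × P) = √(119.3230 × 119.8321) = 119.5773

119.58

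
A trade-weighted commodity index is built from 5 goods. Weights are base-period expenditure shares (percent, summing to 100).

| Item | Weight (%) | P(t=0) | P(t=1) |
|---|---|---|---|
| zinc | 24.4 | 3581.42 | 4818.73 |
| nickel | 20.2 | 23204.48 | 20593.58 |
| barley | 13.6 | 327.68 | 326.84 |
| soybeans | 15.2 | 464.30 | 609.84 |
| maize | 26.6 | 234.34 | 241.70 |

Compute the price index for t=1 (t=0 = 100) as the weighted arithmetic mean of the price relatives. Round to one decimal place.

111.7

zinc: 24.4 × (4818.73/3581.42) = 24.4 × 1.345480 = 32.8297
nickel: 20.2 × (20593.58/23204.48) = 20.2 × 0.887483 = 17.9272
barley: 13.6 × (326.84/327.68) = 13.6 × 0.997437 = 13.5651
soybeans: 15.2 × (609.84/464.30) = 15.2 × 1.313461 = 19.9646
maize: 26.6 × (241.70/234.34) = 26.6 × 1.031407 = 27.4354
Index = Σ wᵢ·(p₁ᵢ/p₀ᵢ) = 32.8297 + 17.9272 + 13.5651 + 19.9646 + 27.4354 = 111.7221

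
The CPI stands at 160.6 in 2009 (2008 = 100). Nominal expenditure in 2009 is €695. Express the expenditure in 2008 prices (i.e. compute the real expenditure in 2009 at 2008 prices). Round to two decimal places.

432.75

Real = Nominal ÷ (Index/100) = 695 ÷ (160.6/100)
     = 695 ÷ 1.606 = 432.7522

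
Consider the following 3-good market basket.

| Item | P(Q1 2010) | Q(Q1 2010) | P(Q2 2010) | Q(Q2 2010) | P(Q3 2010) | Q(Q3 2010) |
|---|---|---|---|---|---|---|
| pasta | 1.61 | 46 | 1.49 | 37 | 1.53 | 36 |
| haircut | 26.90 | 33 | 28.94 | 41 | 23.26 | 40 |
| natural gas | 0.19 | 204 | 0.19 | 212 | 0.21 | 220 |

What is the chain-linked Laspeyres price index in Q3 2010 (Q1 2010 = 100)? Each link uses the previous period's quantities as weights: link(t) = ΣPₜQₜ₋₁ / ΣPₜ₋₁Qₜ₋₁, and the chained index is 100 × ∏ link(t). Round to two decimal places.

87.36

Link Q1 2010→Q2 2010:
ΣP(Q2 2010)Q(Q1 2010) = 1.49×46 + 28.94×33 + 0.19×204 = 68.54 + 955.02 + 38.76 = 1062.32
ΣP(Q1 2010)Q(Q1 2010) = 1.61×46 + 26.90×33 + 0.19×204 = 74.06 + 887.7 + 38.76 = 1000.52
link = 1062.32/1000.52 = 1.061768
Link Q2 2010→Q3 2010:
ΣP(Q3 2010)Q(Q2 2010) = 1.53×37 + 23.26×41 + 0.21×212 = 56.61 + 953.66 + 44.52 = 1054.79
ΣP(Q2 2010)Q(Q2 2010) = 1.49×37 + 28.94×41 + 0.19×212 = 55.13 + 1186.54 + 40.28 = 1281.95
link = 1054.79/1281.95 = 0.822801
Chained index = 100 × 1.061768 × 0.822801 = 87.3624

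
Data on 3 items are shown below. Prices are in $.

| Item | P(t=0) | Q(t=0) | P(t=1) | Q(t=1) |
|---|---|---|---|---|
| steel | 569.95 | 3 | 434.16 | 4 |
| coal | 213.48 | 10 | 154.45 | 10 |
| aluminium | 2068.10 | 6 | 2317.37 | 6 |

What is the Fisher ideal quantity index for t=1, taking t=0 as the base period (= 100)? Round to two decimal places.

103.05

Laspeyres component (base-period weights):
ΣP(t=0)Q(t=1) = 569.95×4 + 213.48×10 + 2068.10×6 = 2279.8 + 2134.8 + 12408.6 = 16823.2
ΣP(t=0)Q(t=0) = 569.95×3 + 213.48×10 + 2068.10×6 = 1709.85 + 2134.8 + 12408.6 = 16253.25
L = 16823.2 / 16253.25 × 100 = 103.5067
Paasche component (current-period weights):
ΣP(t=1)Q(t=1) = 434.16×4 + 154.45×10 + 2317.37×6 = 1736.64 + 1544.5 + 13904.22 = 17185.36
ΣP(t=1)Q(t=0) = 434.16×3 + 154.45×10 + 2317.37×6 = 1302.48 + 1544.5 + 13904.22 = 16751.2
P = 17185.36 / 16751.2 × 100 = 102.5918
Fisher = √(L × P) = √(103.5067 × 102.5918) = 103.0482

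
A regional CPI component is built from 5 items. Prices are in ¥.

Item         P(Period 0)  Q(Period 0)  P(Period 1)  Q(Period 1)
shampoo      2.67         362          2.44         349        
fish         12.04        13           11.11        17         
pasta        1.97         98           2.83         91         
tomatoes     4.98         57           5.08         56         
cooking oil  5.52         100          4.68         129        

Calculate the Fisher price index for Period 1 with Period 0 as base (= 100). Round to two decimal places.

Laspeyres component (base-period weights):
ΣP(Period 1)Q(Period 0) = 2.44×362 + 11.11×13 + 2.83×98 + 5.08×57 + 4.68×100 = 883.28 + 144.43 + 277.34 + 289.56 + 468 = 2062.61
ΣP(Period 0)Q(Period 0) = 2.67×362 + 12.04×13 + 1.97×98 + 4.98×57 + 5.52×100 = 966.54 + 156.52 + 193.06 + 283.86 + 552 = 2151.98
L = 2062.61 / 2151.98 × 100 = 95.8471
Paasche component (current-period weights):
ΣP(Period 1)Q(Period 1) = 2.44×349 + 11.11×17 + 2.83×91 + 5.08×56 + 4.68×129 = 851.56 + 188.87 + 257.53 + 284.48 + 603.72 = 2186.16
ΣP(Period 0)Q(Period 1) = 2.67×349 + 12.04×17 + 1.97×91 + 4.98×56 + 5.52×129 = 931.83 + 204.68 + 179.27 + 278.88 + 712.08 = 2306.74
P = 2186.16 / 2306.74 × 100 = 94.7727
Fisher = √(L × P) = √(95.8471 × 94.7727) = 95.3084

95.31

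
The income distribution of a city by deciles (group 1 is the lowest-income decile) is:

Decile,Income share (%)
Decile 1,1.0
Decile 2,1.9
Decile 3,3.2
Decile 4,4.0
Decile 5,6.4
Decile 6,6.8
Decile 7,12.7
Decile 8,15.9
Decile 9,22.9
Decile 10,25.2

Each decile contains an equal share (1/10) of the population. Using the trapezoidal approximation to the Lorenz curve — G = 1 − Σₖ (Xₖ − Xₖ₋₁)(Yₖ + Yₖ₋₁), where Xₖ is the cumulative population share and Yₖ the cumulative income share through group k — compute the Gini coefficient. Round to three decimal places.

0.455

Cumulative income shares Yₖ: 0.0100, 0.0290, 0.0610, 0.1010, 0.1650, 0.2330, 0.3600, 0.5190, 0.7480, 1.0000
Σ (Xₖ−Xₖ₋₁)(Yₖ+Yₖ₋₁) = (1/10)(0.0100+0.0000) + (1/10)(0.0290+0.0100) + (1/10)(0.0610+0.0290) + (1/10)(0.1010+0.0610) + (1/10)(0.1650+0.1010) + (1/10)(0.2330+0.1650) + (1/10)(0.3600+0.2330) + (1/10)(0.5190+0.3600) + (1/10)(0.7480+0.5190) + (1/10)(1.0000+0.7480)
  = 0.0010 + 0.0039 + 0.0090 + 0.0162 + 0.0266 + 0.0398 + 0.0593 + 0.0879 + 0.1267 + 0.1748 = 0.5452
G = 1 − 0.5452 = 0.4548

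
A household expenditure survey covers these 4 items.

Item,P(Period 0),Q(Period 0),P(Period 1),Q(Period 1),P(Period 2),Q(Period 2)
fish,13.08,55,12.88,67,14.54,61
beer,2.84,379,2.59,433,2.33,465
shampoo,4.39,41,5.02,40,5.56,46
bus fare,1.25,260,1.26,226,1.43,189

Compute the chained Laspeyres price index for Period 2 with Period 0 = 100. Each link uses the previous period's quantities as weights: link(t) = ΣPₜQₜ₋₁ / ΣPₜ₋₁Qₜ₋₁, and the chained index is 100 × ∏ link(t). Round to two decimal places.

98.93

Link Period 0→Period 1:
ΣP(Period 1)Q(Period 0) = 12.88×55 + 2.59×379 + 5.02×41 + 1.26×260 = 708.4 + 981.61 + 205.82 + 327.6 = 2223.43
ΣP(Period 0)Q(Period 0) = 13.08×55 + 2.84×379 + 4.39×41 + 1.25×260 = 719.4 + 1076.36 + 179.99 + 325 = 2300.75
link = 2223.43/2300.75 = 0.966394
Link Period 1→Period 2:
ΣP(Period 2)Q(Period 1) = 14.54×67 + 2.33×433 + 5.56×40 + 1.43×226 = 974.18 + 1008.89 + 222.4 + 323.18 = 2528.65
ΣP(Period 1)Q(Period 1) = 12.88×67 + 2.59×433 + 5.02×40 + 1.26×226 = 862.96 + 1121.47 + 200.8 + 284.76 = 2469.99
link = 2528.65/2469.99 = 1.023749
Chained index = 100 × 0.966394 × 1.023749 = 98.9345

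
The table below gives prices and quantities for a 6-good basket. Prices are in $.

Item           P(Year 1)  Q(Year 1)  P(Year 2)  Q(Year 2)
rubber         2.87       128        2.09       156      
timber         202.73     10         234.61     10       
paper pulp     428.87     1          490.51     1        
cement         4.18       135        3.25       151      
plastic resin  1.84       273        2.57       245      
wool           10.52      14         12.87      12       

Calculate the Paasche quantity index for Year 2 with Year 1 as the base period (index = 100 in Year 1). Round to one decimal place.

Paasche quantity index uses current-period prices as weights.
ΣP(Year 2)·Q(Year 2) = 2.09×156 + 234.61×10 + 490.51×1 + 3.25×151 + 2.57×245 + 12.87×12 = 326.04 + 2346.1 + 490.51 + 490.75 + 629.65 + 154.44 = 4437.49
ΣP(Year 2)·Q(Year 1) = 2.09×128 + 234.61×10 + 490.51×1 + 3.25×135 + 2.57×273 + 12.87×14 = 267.52 + 2346.1 + 490.51 + 438.75 + 701.61 + 180.18 = 4424.67
Index = 4437.49 / 4424.67 × 100 = 100.2897

100.3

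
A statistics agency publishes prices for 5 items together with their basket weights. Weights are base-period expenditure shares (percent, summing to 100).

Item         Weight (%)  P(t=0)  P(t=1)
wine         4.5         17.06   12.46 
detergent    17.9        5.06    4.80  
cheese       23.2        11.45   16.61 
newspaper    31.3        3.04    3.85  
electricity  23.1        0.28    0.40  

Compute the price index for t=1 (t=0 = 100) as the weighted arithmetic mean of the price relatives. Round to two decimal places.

126.56

wine: 4.5 × (12.46/17.06) = 4.5 × 0.730363 = 3.2866
detergent: 17.9 × (4.80/5.06) = 17.9 × 0.948617 = 16.9802
cheese: 23.2 × (16.61/11.45) = 23.2 × 1.450655 = 33.6552
newspaper: 31.3 × (3.85/3.04) = 31.3 × 1.266447 = 39.6398
electricity: 23.1 × (0.40/0.28) = 23.1 × 1.428571 = 33.0000
Index = Σ wᵢ·(p₁ᵢ/p₀ᵢ) = 3.2866 + 16.9802 + 33.6552 + 39.6398 + 33.0000 = 126.5619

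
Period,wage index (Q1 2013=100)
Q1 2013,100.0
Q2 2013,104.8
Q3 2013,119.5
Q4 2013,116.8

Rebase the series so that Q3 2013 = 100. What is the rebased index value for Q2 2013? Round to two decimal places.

87.70

Rebased(Q2 2013) = 104.8 / 119.5 × 100 = 87.6987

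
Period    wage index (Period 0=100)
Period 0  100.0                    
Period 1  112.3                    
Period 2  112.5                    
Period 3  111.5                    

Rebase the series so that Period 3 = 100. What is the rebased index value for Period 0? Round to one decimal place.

Rebased(Period 0) = 100.0 / 111.5 × 100 = 89.6861

89.7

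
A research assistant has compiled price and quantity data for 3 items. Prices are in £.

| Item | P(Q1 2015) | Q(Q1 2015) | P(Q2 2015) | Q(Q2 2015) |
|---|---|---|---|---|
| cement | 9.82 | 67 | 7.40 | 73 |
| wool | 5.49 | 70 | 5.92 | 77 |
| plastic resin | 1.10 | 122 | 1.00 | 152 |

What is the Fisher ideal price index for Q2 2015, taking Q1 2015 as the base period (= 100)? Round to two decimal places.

87.80

Laspeyres component (base-period weights):
ΣP(Q2 2015)Q(Q1 2015) = 7.40×67 + 5.92×70 + 1.00×122 = 495.8 + 414.4 + 122 = 1032.2
ΣP(Q1 2015)Q(Q1 2015) = 9.82×67 + 5.49×70 + 1.10×122 = 657.94 + 384.3 + 134.2 = 1176.44
L = 1032.2 / 1176.44 × 100 = 87.7393
Paasche component (current-period weights):
ΣP(Q2 2015)Q(Q2 2015) = 7.40×73 + 5.92×77 + 1.00×152 = 540.2 + 455.84 + 152 = 1148.04
ΣP(Q1 2015)Q(Q2 2015) = 9.82×73 + 5.49×77 + 1.10×152 = 716.86 + 422.73 + 167.2 = 1306.79
P = 1148.04 / 1306.79 × 100 = 87.8519
Fisher = √(L × P) = √(87.7393 × 87.8519) = 87.7956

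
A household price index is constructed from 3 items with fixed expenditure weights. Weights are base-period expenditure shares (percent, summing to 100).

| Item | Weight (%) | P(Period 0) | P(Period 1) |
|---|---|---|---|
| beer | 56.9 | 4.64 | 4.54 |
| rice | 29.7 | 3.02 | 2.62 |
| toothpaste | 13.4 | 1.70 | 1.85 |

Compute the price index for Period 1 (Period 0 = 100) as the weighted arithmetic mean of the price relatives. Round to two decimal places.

96.02

beer: 56.9 × (4.54/4.64) = 56.9 × 0.978448 = 55.6737
rice: 29.7 × (2.62/3.02) = 29.7 × 0.867550 = 25.7662
toothpaste: 13.4 × (1.85/1.70) = 13.4 × 1.088235 = 14.5824
Index = Σ wᵢ·(p₁ᵢ/p₀ᵢ) = 55.6737 + 25.7662 + 14.5824 = 96.0223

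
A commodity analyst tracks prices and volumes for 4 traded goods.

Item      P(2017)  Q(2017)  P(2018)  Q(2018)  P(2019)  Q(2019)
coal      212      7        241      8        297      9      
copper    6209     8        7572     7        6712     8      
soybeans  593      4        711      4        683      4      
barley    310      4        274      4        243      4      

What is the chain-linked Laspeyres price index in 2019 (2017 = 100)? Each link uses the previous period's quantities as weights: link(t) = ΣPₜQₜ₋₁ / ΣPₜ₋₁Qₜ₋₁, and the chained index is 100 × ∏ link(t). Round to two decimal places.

108.95

Link 2017→2018:
ΣP(2018)Q(2017) = 241×7 + 7572×8 + 711×4 + 274×4 = 1687 + 60576 + 2844 + 1096 = 66203
ΣP(2017)Q(2017) = 212×7 + 6209×8 + 593×4 + 310×4 = 1484 + 49672 + 2372 + 1240 = 54768
link = 66203/54768 = 1.208790
Link 2018→2019:
ΣP(2019)Q(2018) = 297×8 + 6712×7 + 683×4 + 243×4 = 2376 + 46984 + 2732 + 972 = 53064
ΣP(2018)Q(2018) = 241×8 + 7572×7 + 711×4 + 274×4 = 1928 + 53004 + 2844 + 1096 = 58872
link = 53064/58872 = 0.901345
Chained index = 100 × 1.208790 × 0.901345 = 108.9537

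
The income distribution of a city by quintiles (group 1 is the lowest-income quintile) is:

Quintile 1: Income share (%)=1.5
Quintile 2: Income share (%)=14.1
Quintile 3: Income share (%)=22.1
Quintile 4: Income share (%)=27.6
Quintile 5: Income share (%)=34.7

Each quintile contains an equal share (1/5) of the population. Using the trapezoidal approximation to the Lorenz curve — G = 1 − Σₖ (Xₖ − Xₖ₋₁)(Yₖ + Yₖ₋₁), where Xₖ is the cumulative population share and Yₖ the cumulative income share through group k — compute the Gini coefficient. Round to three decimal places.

Cumulative income shares Yₖ: 0.0150, 0.1560, 0.3770, 0.6530, 1.0000
Σ (Xₖ−Xₖ₋₁)(Yₖ+Yₖ₋₁) = (1/5)(0.0150+0.0000) + (1/5)(0.1560+0.0150) + (1/5)(0.3770+0.1560) + (1/5)(0.6530+0.3770) + (1/5)(1.0000+0.6530)
  = 0.0030 + 0.0342 + 0.1066 + 0.2060 + 0.3306 = 0.6804
G = 1 − 0.6804 = 0.3196

0.320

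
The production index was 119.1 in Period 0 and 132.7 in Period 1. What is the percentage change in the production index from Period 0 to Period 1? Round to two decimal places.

11.42%

Change = (132.7 − 119.1) / 119.1 × 100
       = 13.6 / 119.1 × 100 = 11.4190%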